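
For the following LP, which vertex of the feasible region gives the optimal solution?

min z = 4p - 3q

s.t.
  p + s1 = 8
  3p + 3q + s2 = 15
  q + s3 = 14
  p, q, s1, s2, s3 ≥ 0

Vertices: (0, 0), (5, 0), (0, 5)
Evaluating z = 4p - 3q at each vertex:
  (0, 0): z = 0
  (5, 0): z = 20
  (0, 5): z = -15

The smallest value is z = -15, attained at (0, 5).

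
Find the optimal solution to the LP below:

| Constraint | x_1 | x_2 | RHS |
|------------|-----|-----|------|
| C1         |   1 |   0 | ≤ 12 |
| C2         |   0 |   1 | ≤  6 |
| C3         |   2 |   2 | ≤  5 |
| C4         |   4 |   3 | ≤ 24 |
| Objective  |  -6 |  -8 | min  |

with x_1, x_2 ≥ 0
Each vertex is the intersection of two constraint boundaries that also satisfies all remaining constraints:
  x_1 = 0 and x_2 = 0 → (0, 0)
  2x_1 + 2x_2 = 5 and x_2 = 0 → (2.5, 0)
  2x_1 + 2x_2 = 5 and x_1 = 0 → (0, 2.5)

Evaluating z = -6x_1 - 8x_2 at each vertex:
  (0, 0): z = 0
  (2.5, 0): z = -15
  (0, 2.5): z = -20

The minimum is at (0, 2.5) with z = -20.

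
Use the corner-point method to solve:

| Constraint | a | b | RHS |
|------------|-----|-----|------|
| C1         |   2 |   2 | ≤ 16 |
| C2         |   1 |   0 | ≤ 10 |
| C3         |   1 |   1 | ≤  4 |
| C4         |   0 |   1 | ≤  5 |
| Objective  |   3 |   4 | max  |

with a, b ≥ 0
a = 0, b = 4, z = 16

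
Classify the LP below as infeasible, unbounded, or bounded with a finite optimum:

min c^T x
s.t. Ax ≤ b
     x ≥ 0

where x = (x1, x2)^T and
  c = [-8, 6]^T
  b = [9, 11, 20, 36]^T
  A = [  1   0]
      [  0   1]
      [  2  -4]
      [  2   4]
The point (9, 0) satisfies every constraint, so the LP is feasible; the constraints give x1 ≤ 9 and x2 ≤ 11, which with x1, x2 ≥ 0 keep the feasible region inside a bounded box. A feasible, bounded LP attains a finite optimum at a vertex.

Bounded optimum: z* = -72 at (9, 0).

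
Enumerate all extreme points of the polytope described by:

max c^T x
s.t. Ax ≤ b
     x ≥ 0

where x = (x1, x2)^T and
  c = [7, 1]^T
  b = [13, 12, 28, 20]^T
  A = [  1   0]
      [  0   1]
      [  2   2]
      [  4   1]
Each vertex is the intersection of two constraint boundaries that also satisfies all remaining constraints:
  x1 = 0 and x2 = 0 → (0, 0)
  4x1 + x2 = 20 and x2 = 0 → (5, 0)
  x2 = 12 and 2x1 + 2x2 = 28 → (2, 12)
  x2 = 12 and x1 = 0 → (0, 12)

Vertices: (0, 0), (5, 0), (2, 12), (0, 12)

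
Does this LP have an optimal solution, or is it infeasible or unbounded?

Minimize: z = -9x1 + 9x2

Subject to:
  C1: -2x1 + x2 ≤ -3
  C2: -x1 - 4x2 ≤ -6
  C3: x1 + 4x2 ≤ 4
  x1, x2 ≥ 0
C3 requires x1 + 4x2 ≤ 4, while C2 (-x1 - 4x2 ≤ -6) is equivalent to x1 + 4x2 ≥ 6. Together they would need 6 ≤ x1 + 4x2 ≤ 4, which is impossible since 6 > 4. No point satisfies all constraints.

Infeasible — the constraint set is empty.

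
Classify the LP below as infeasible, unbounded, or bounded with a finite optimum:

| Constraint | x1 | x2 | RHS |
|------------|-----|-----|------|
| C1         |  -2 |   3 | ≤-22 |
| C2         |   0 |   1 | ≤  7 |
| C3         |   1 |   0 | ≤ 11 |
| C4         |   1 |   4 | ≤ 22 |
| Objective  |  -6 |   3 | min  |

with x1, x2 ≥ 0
The point (11, 0) satisfies every constraint, so the LP is feasible; the constraints give x1 ≤ 11 and x2 ≤ 7, which with x1, x2 ≥ 0 keep the feasible region inside a bounded box. A feasible, bounded LP attains a finite optimum at a vertex.

Evaluating z = -6x1 + 3x2 at each vertex:
  (11, 0): z = -66

The LP has an optimal solution: (11, 0) with z = -66.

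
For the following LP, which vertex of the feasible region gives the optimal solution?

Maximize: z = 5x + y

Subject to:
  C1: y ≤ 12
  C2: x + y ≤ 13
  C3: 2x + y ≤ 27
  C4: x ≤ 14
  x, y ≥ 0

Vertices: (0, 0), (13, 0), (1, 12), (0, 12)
Evaluating z = 5x + y at each vertex:
  (0, 0): z = 0
  (13, 0): z = 65
  (1, 12): z = 17
  (0, 12): z = 12

The largest value is z = 65, attained at (13, 0).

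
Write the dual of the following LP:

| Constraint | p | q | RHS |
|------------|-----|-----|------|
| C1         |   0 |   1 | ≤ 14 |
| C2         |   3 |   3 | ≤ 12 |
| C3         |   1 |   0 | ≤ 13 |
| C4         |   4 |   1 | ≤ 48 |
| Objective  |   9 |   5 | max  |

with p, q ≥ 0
Minimize: z = 14y1 + 12y2 + 13y3 + 48y4

Subject to:
  C1: -3y2 - y3 - 4y4 ≤ -9
  C2: -y1 - 3y2 - y4 ≤ -5
  y1, y2, y3, y4 ≥ 0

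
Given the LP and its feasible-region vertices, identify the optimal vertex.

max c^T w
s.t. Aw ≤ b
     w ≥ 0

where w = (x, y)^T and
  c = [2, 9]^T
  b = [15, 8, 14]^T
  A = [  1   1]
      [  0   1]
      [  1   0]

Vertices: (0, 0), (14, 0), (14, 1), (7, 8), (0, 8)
Evaluating z = 2x + 9y at each vertex:
  (0, 0): z = 0
  (14, 0): z = 28
  (14, 1): z = 37
  (7, 8): z = 86
  (0, 8): z = 72

The largest value is z = 86, attained at (7, 8).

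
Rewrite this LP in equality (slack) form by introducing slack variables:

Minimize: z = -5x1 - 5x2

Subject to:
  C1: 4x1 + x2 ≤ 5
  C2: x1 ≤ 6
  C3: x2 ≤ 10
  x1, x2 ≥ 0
min z = -5x1 - 5x2

s.t.
  4x1 + x2 + s1 = 5
  x1 + s2 = 6
  x2 + s3 = 10
  x1, x2, s1, s2, s3 ≥ 0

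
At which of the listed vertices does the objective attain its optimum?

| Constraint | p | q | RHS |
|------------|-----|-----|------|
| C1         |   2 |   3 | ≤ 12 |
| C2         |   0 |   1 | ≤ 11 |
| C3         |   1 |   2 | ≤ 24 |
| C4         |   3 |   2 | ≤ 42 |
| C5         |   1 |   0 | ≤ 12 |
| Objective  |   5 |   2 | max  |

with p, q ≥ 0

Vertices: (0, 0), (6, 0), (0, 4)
(6, 0) with z = 30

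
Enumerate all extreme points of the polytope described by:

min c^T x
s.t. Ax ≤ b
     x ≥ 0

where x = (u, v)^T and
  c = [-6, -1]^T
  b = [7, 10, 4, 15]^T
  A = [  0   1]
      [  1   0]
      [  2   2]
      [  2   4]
Each vertex is the intersection of two constraint boundaries that also satisfies all remaining constraints:
  u = 0 and v = 0 → (0, 0)
  2u + 2v = 4 and v = 0 → (2, 0)
  2u + 2v = 4 and u = 0 → (0, 2)

Vertices: (0, 0), (2, 0), (0, 2)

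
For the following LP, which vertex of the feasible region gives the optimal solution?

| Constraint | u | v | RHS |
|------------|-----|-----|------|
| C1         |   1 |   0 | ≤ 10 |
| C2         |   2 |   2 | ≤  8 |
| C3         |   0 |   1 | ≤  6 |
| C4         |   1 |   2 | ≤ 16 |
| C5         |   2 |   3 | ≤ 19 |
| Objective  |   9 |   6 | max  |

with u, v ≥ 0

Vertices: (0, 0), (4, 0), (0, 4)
(4, 0) with z = 36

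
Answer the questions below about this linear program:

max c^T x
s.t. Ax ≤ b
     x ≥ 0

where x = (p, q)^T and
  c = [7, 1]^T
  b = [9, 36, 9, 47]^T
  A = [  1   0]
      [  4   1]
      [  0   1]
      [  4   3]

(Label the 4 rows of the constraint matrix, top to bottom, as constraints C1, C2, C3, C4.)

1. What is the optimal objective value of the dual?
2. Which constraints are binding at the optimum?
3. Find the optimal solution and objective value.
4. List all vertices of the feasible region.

1. 63 (by strong duality, equal to the primal optimum)
2. C1, C2, q ≥ 0
3. p = 9, q = 0, z = 63
4. (0, 0), (9, 0), (7.625, 5.5), (5, 9), (0, 9)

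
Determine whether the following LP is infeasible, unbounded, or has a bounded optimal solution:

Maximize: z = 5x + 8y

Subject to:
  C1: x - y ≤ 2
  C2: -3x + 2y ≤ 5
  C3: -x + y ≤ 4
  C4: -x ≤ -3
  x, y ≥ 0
Feasible point: (3, 1) satisfies every constraint, so the LP is feasible.
Direction d = (1, 1): for each constraint row a, a·d ≤ 0 —
  (1)(1) + (-1)(1) = 0 ≤ 0
  (-3)(1) + (2)(1) = -1 ≤ 0
  (-1)(1) + (1)(1) = 0 ≤ 0
  (-1)(1) + (0)(1) = -1 ≤ 0
and d ≥ 0, so (3, 1) + t·d stays feasible for every t ≥ 0. Along this ray z = 5x + 8y changes by 13 per unit t, so z → +∞.

Unbounded — the objective can increase without bound over the feasible region.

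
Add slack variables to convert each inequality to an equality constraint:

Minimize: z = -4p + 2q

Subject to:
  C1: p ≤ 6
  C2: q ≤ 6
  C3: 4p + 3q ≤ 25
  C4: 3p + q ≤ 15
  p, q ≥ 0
min z = -4p + 2q

s.t.
  p + s1 = 6
  q + s2 = 6
  4p + 3q + s3 = 25
  3p + q + s4 = 15
  p, q, s1, s2, s3, s4 ≥ 0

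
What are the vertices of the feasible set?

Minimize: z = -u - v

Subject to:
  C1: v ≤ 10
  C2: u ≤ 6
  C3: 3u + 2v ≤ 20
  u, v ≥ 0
Each vertex is the intersection of two constraint boundaries that also satisfies all remaining constraints:
  u = 0 and v = 0 → (0, 0)
  u = 6 and v = 0 → (6, 0)
  u = 6 and 3u + 2v = 20 → (6, 1)
  v = 10 and 3u + 2v = 20 → (0, 10)

Vertices: (0, 0), (6, 0), (6, 1), (0, 10)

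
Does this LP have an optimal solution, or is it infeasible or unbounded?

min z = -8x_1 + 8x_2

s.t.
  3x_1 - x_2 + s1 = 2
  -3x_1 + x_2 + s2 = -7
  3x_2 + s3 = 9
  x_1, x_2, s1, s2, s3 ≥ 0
The row 3x_1 - x_2 + s1 = 2 with s1 ≥ 0 requires 3x_1 - x_2 ≤ 2, while the row -3x_1 + x_2 + s2 = -7 with s2 ≥ 0 is equivalent to 3x_1 - x_2 ≥ 7. Together they would need 7 ≤ 3x_1 - x_2 ≤ 2, which is impossible since 7 > 2. No point satisfies all constraints.

The feasible region is empty; the LP is infeasible.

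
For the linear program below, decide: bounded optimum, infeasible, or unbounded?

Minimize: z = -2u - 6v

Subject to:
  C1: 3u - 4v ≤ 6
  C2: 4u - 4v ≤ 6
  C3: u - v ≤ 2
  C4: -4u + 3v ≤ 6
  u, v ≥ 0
Feasible point: (0, 0) satisfies every constraint, so the LP is feasible.
Direction d = (1, 1): for each constraint row a, a·d ≤ 0 —
  (3)(1) + (-4)(1) = -1 ≤ 0
  (4)(1) + (-4)(1) = 0 ≤ 0
  (1)(1) + (-1)(1) = 0 ≤ 0
  (-4)(1) + (3)(1) = -1 ≤ 0
and d ≥ 0, so (0, 0) + t·d stays feasible for every t ≥ 0. Along this ray z = -2u - 6v changes by -8 per unit t, so z → −∞.

The LP is unbounded; z can be made arbitrarily small.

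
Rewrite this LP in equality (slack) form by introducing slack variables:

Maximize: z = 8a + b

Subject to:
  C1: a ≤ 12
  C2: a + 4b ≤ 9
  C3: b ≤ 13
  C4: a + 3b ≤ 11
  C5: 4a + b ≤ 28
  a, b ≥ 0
max z = 8a + b

s.t.
  a + s1 = 12
  a + 4b + s2 = 9
  b + s3 = 13
  a + 3b + s4 = 11
  4a + b + s5 = 28
  a, b, s1, s2, s3, s4, s5 ≥ 0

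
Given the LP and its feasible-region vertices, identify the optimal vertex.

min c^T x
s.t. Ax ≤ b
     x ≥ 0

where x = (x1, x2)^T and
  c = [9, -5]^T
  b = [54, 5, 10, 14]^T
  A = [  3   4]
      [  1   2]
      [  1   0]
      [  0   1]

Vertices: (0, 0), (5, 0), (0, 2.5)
Evaluating z = 9x1 - 5x2 at each vertex:
  (0, 0): z = 0
  (5, 0): z = 45
  (0, 2.5): z = -12.5

The smallest value is z = -12.5, attained at (0, 2.5).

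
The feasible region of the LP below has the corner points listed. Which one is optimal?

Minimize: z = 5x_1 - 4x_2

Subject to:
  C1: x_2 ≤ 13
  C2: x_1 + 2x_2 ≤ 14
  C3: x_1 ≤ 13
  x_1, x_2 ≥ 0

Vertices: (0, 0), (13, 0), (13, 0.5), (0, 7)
(0, 7) with z = -28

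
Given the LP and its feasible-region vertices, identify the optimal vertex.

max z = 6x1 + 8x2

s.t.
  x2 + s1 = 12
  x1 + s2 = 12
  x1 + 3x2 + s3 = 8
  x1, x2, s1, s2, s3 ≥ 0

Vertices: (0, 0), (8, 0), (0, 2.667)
(8, 0) with z = 48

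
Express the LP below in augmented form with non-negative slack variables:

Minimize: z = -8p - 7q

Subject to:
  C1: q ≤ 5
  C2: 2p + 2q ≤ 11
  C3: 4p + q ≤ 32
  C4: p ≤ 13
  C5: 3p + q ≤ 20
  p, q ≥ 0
min z = -8p - 7q

s.t.
  q + s1 = 5
  2p + 2q + s2 = 11
  4p + q + s3 = 32
  p + s4 = 13
  3p + q + s5 = 20
  p, q, s1, s2, s3, s4, s5 ≥ 0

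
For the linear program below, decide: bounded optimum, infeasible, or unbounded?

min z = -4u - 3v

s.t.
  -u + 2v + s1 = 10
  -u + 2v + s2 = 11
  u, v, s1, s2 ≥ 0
Feasible point: (0, 0) satisfies every constraint, so the LP is feasible.
Direction d = (1, 0): for each constraint row a, a·d ≤ 0 —
  (-1)(1) + (2)(0) = -1 ≤ 0
  (-1)(1) + (2)(0) = -1 ≤ 0
and d ≥ 0, so (0, 0) + t·d stays feasible for every t ≥ 0. Along this ray z = -4u - 3v changes by -4 per unit t, so z → −∞.

Unbounded — the objective can decrease without bound over the feasible region.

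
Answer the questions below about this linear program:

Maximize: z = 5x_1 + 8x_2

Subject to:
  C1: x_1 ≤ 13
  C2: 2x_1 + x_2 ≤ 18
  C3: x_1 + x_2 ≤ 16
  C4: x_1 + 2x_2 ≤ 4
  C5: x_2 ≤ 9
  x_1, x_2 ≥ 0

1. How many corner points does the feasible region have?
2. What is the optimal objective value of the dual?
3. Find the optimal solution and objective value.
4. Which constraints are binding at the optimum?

1. 3
2. 20 (by strong duality, equal to the primal optimum)
3. x_1 = 4, x_2 = 0, z = 20
4. C4, x_2 ≥ 0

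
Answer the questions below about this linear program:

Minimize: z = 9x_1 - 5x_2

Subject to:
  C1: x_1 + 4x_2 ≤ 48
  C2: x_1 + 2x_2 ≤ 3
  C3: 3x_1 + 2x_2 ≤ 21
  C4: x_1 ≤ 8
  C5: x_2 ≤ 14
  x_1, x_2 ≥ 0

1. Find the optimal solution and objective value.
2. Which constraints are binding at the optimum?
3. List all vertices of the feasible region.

1. x_1 = 0, x_2 = 1.5, z = -7.5
2. C2, x_1 ≥ 0
3. (0, 0), (3, 0), (0, 1.5)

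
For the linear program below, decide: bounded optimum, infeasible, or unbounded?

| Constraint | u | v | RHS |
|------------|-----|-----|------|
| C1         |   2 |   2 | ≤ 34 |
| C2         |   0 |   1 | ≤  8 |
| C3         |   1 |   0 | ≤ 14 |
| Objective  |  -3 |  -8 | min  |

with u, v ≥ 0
The point (9, 8) satisfies every constraint, so the LP is feasible; the constraints give u ≤ 14 and v ≤ 8, which with u, v ≥ 0 keep the feasible region inside a bounded box. A feasible, bounded LP attains a finite optimum at a vertex.

Evaluating z = -3u - 8v at each vertex:
  (0, 0): z = 0
  (14, 0): z = -42
  (14, 3): z = -66
  (9, 8): z = -91
  (0, 8): z = -64

Feasible with finite optimum z* = -91 at (9, 8).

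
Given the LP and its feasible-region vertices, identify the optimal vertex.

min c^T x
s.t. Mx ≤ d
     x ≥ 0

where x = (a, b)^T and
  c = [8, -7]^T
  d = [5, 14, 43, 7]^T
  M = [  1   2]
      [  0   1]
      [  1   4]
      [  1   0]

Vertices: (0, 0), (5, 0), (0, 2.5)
Evaluating z = 8a - 7b at each vertex:
  (0, 0): z = 0
  (5, 0): z = 40
  (0, 2.5): z = -17.5

The smallest value is z = -17.5, attained at (0, 2.5).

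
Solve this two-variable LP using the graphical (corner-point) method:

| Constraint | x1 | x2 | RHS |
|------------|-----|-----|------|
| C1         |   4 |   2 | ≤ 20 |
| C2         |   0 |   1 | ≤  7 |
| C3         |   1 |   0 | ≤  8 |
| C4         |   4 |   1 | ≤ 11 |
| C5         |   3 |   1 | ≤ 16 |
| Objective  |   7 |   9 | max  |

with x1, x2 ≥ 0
x1 = 1, x2 = 7, z = 70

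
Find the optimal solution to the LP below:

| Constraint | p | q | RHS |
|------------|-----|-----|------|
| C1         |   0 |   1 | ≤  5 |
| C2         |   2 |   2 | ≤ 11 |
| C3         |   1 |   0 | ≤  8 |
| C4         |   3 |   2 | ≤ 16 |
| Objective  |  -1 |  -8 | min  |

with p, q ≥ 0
p = 0.5, q = 5, z = -40.5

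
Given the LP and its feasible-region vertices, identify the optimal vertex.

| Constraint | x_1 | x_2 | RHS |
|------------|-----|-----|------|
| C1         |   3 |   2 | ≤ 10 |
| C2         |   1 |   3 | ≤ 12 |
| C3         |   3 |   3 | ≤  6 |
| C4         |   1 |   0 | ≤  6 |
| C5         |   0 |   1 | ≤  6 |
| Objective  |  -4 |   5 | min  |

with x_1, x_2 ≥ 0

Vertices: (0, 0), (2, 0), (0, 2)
Evaluating z = -4x_1 + 5x_2 at each vertex:
  (0, 0): z = 0
  (2, 0): z = -8
  (0, 2): z = 10

The smallest value is z = -8, attained at (2, 0).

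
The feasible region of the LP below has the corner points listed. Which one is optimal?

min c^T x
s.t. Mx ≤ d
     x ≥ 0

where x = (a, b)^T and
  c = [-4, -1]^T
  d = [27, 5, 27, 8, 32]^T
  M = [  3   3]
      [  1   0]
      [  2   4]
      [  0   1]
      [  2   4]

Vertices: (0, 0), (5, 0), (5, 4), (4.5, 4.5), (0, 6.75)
Evaluating z = -4a - b at each vertex:
  (0, 0): z = 0
  (5, 0): z = -20
  (5, 4): z = -24
  (4.5, 4.5): z = -22.5
  (0, 6.75): z = -6.75

The smallest value is z = -24, attained at (5, 4).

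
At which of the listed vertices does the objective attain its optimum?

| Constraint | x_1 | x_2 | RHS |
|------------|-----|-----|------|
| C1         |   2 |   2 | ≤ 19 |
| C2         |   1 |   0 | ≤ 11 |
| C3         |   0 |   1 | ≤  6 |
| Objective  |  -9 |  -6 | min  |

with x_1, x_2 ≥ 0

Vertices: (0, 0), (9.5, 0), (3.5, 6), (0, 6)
(9.5, 0) with z = -85.5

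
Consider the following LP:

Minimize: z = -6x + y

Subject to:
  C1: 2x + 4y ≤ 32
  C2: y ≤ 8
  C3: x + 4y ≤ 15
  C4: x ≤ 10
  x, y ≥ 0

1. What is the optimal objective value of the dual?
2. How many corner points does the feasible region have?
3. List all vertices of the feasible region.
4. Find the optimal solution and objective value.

1. -60 (by strong duality, equal to the primal optimum)
2. 4
3. (0, 0), (10, 0), (10, 1.25), (0, 3.75)
4. x = 10, y = 0, z = -60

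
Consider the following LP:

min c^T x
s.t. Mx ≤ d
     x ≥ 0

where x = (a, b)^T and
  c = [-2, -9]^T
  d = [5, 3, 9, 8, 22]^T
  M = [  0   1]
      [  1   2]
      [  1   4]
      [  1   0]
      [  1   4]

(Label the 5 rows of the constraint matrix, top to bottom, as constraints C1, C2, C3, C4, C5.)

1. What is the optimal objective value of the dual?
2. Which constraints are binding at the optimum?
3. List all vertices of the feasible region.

1. -13.5 (by strong duality, equal to the primal optimum)
2. C2, a ≥ 0
3. (0, 0), (3, 0), (0, 1.5)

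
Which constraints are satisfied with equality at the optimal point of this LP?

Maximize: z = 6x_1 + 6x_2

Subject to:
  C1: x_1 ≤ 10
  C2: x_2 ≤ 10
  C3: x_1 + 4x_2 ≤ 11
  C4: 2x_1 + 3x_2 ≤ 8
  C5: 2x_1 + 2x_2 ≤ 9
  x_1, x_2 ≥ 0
Optimal: x_1 = 4, x_2 = 0
Binding: C4, x_2 ≥ 0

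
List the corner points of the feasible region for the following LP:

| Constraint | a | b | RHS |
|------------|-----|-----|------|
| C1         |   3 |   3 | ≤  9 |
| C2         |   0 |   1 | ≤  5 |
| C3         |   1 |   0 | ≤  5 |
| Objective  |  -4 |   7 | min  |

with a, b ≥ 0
Each vertex is the intersection of two constraint boundaries that also satisfies all remaining constraints:
  a = 0 and b = 0 → (0, 0)
  3a + 3b = 9 and b = 0 → (3, 0)
  3a + 3b = 9 and a = 0 → (0, 3)

Vertices: (0, 0), (3, 0), (0, 3)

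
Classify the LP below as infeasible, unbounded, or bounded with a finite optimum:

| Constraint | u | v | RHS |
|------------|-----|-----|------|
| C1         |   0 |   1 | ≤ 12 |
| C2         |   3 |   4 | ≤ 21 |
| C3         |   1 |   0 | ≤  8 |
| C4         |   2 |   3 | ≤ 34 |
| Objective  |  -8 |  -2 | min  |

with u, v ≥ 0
The point (7, 0) satisfies every constraint, so the LP is feasible; the constraints give u ≤ 8 and v ≤ 12, which with u, v ≥ 0 keep the feasible region inside a bounded box. A feasible, bounded LP attains a finite optimum at a vertex.

Evaluating z = -8u - 2v at each vertex:
  (0, 0): z = 0
  (7, 0): z = -56
  (0, 5.25): z = -10.5

Bounded optimum: z* = -56 at (7, 0).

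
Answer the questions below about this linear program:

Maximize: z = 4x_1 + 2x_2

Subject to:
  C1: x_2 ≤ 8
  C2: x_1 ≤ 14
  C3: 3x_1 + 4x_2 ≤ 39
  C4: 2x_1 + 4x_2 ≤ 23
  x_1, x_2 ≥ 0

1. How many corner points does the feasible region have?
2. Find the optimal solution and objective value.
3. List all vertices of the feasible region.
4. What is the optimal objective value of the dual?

1. 3
2. x_1 = 11.5, x_2 = 0, z = 46
3. (0, 0), (11.5, 0), (0, 5.75)
4. 46 (by strong duality, equal to the primal optimum)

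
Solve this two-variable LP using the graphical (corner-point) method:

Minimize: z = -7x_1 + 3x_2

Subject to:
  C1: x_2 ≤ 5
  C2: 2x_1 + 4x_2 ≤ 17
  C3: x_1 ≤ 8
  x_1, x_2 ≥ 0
x_1 = 8, x_2 = 0, z = -56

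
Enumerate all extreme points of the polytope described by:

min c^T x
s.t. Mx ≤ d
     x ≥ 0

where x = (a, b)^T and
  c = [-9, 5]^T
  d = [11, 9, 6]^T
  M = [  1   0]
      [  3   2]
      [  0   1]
Each vertex is the intersection of two constraint boundaries that also satisfies all remaining constraints:
  a = 0 and b = 0 → (0, 0)
  3a + 2b = 9 and b = 0 → (3, 0)
  3a + 2b = 9 and a = 0 → (0, 4.5)

Vertices: (0, 0), (3, 0), (0, 4.5)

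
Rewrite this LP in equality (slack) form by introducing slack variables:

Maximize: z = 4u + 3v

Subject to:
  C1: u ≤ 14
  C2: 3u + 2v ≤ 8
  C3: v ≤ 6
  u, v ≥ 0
max z = 4u + 3v

s.t.
  u + s1 = 14
  3u + 2v + s2 = 8
  v + s3 = 6
  u, v, s1, s2, s3 ≥ 0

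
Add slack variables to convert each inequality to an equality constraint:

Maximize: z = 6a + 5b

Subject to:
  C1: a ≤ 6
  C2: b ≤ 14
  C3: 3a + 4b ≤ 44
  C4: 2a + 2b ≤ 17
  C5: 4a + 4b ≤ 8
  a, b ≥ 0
max z = 6a + 5b

s.t.
  a + s1 = 6
  b + s2 = 14
  3a + 4b + s3 = 44
  2a + 2b + s4 = 17
  4a + 4b + s5 = 8
  a, b, s1, s2, s3, s4, s5 ≥ 0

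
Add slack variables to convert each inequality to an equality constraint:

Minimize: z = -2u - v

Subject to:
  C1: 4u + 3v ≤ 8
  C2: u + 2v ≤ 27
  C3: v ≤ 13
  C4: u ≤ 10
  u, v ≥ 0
min z = -2u - v

s.t.
  4u + 3v + s1 = 8
  u + 2v + s2 = 27
  v + s3 = 13
  u + s4 = 10
  u, v, s1, s2, s3, s4 ≥ 0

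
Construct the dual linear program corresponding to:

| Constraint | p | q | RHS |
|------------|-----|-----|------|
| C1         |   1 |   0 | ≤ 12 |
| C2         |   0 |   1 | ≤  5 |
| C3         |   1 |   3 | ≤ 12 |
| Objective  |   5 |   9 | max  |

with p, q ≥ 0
Minimize: z = 12y1 + 5y2 + 12y3

Subject to:
  C1: -y1 - y3 ≤ -5
  C2: -y2 - 3y3 ≤ -9
  y1, y2, y3 ≥ 0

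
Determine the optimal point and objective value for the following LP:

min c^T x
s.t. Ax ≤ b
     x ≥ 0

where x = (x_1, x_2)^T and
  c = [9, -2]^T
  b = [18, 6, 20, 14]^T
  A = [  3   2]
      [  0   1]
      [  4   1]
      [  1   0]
x_1 = 0, x_2 = 6, z = -12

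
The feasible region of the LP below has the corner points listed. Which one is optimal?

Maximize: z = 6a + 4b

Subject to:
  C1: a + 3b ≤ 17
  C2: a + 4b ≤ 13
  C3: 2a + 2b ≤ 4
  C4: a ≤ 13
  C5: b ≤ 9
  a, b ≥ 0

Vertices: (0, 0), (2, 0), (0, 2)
Evaluating z = 6a + 4b at each vertex:
  (0, 0): z = 0
  (2, 0): z = 12
  (0, 2): z = 8

The largest value is z = 12, attained at (2, 0).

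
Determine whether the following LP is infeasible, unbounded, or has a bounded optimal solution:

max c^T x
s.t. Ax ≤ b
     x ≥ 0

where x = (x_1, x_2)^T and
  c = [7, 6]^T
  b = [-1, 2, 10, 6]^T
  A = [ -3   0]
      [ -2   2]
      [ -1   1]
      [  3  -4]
Feasible point: (1, 0) satisfies every constraint, so the LP is feasible.
Direction d = (1, 1): for each constraint row a, a·d ≤ 0 —
  (-3)(1) + (0)(1) = -3 ≤ 0
  (-2)(1) + (2)(1) = 0 ≤ 0
  (-1)(1) + (1)(1) = 0 ≤ 0
  (3)(1) + (-4)(1) = -1 ≤ 0
and d ≥ 0, so (1, 0) + t·d stays feasible for every t ≥ 0. Along this ray z = 7x_1 + 6x_2 changes by 13 per unit t, so z → +∞.

The LP is unbounded; z can be made arbitrarily large.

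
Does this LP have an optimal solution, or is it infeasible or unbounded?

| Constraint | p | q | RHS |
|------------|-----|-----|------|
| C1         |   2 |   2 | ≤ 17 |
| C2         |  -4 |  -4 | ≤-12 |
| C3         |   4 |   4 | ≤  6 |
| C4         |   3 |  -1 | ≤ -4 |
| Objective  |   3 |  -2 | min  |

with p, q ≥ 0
C3 requires 4p + 4q ≤ 6, while C2 (-4p - 4q ≤ -12) is equivalent to 4p + 4q ≥ 12. Together they would need 12 ≤ 4p + 4q ≤ 6, which is impossible since 12 > 6. No point satisfies all constraints.

The feasible region is empty; the LP is infeasible.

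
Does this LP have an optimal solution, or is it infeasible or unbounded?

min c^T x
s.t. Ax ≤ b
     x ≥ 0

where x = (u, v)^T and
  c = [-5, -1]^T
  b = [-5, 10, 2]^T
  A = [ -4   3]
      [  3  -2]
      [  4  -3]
One constraint requires 4u - 3v ≤ 2, while the constraint -4u + 3v ≤ -5 is equivalent to 4u - 3v ≥ 5. Together they would need 5 ≤ 4u - 3v ≤ 2, which is impossible since 5 > 2. No point satisfies all constraints.

Infeasible: no point satisfies all constraints simultaneously.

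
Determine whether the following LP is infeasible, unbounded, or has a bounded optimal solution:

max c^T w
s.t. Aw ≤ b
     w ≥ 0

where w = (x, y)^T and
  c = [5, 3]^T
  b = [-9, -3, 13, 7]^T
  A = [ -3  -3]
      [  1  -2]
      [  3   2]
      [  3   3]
One constraint requires 3x + 3y ≤ 7, while the constraint -3x - 3y ≤ -9 is equivalent to 3x + 3y ≥ 9. Together they would need 9 ≤ 3x + 3y ≤ 7, which is impossible since 9 > 7. No point satisfies all constraints.

The feasible region is empty; the LP is infeasible.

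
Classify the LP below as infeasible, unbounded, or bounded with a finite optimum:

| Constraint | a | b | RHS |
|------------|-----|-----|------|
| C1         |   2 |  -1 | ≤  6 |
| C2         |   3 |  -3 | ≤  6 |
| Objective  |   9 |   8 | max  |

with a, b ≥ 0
Feasible point: (0, 0) satisfies every constraint, so the LP is feasible.
Direction d = (0, 1): for each constraint row a, a·d ≤ 0 —
  (2)(0) + (-1)(1) = -1 ≤ 0
  (3)(0) + (-3)(1) = -3 ≤ 0
and d ≥ 0, so (0, 0) + t·d stays feasible for every t ≥ 0. Along this ray z = 9a + 8b changes by 8 per unit t, so z → +∞.

Unbounded — the objective can increase without bound over the feasible region.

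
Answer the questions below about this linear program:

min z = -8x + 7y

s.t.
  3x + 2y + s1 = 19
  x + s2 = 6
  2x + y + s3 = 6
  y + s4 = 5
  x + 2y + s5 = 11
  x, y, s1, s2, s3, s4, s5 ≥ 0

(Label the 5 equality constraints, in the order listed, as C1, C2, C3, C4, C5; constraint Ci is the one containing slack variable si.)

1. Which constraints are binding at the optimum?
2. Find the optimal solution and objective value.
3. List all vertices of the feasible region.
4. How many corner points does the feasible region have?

1. C3, y ≥ 0
2. x = 3, y = 0, z = -24
3. (0, 0), (3, 0), (0.5, 5), (0, 5)
4. 4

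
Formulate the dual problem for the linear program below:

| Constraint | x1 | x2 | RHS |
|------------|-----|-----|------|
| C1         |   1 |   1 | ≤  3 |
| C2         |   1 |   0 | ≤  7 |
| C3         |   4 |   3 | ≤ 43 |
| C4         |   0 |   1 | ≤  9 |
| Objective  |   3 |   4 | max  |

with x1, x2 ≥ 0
Minimize: z = 3y1 + 7y2 + 43y3 + 9y4

Subject to:
  C1: -y1 - y2 - 4y3 ≤ -3
  C2: -y1 - 3y3 - y4 ≤ -4
  y1, y2, y3, y4 ≥ 0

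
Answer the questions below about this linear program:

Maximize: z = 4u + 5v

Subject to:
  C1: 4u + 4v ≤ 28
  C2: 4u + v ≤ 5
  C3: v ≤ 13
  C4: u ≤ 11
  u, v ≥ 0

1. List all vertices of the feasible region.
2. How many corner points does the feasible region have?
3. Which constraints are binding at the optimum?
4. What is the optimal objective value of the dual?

1. (0, 0), (1.25, 0), (0, 5)
2. 3
3. C2, u ≥ 0
4. 25 (by strong duality, equal to the primal optimum)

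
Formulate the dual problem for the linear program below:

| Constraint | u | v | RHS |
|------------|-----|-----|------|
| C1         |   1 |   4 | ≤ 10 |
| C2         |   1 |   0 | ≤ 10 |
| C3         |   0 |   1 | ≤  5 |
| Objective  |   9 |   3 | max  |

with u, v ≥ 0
Minimize: z = 10y1 + 10y2 + 5y3

Subject to:
  C1: -y1 - y2 ≤ -9
  C2: -4y1 - y3 ≤ -3
  y1, y2, y3 ≥ 0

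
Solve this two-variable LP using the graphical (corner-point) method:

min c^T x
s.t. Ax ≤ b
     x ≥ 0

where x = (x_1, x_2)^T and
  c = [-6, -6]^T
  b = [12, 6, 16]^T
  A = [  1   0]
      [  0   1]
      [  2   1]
x_1 = 5, x_2 = 6, z = -66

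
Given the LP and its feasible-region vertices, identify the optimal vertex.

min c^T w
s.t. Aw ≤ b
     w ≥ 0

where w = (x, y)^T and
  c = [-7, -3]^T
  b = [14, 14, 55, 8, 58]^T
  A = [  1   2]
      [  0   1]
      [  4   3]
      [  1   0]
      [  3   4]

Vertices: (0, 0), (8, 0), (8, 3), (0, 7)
Evaluating z = -7x - 3y at each vertex:
  (0, 0): z = 0
  (8, 0): z = -56
  (8, 3): z = -65
  (0, 7): z = -21

The smallest value is z = -65, attained at (8, 3).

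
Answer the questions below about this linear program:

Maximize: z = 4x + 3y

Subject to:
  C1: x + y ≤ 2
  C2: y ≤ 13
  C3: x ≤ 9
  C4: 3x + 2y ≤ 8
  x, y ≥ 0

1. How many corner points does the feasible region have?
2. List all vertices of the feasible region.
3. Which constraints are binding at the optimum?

1. 3
2. (0, 0), (2, 0), (0, 2)
3. C1, y ≥ 0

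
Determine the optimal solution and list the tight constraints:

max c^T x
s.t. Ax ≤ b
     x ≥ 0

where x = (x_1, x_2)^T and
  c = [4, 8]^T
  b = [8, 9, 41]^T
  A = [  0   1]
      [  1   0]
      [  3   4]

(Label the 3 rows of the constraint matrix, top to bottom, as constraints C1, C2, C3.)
Optimal: x_1 = 3, x_2 = 8
Binding: C1, C3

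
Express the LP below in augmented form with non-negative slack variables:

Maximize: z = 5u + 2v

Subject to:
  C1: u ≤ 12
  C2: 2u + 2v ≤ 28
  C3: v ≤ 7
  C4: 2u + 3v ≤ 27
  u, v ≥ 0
max z = 5u + 2v

s.t.
  u + s1 = 12
  2u + 2v + s2 = 28
  v + s3 = 7
  2u + 3v + s4 = 27
  u, v, s1, s2, s3, s4 ≥ 0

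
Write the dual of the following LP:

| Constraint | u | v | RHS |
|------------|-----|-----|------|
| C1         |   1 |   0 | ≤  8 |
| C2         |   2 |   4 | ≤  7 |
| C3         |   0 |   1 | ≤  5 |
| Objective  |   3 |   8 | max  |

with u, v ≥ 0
Minimize: z = 8y1 + 7y2 + 5y3

Subject to:
  C1: -y1 - 2y2 ≤ -3
  C2: -4y2 - y3 ≤ -8
  y1, y2, y3 ≥ 0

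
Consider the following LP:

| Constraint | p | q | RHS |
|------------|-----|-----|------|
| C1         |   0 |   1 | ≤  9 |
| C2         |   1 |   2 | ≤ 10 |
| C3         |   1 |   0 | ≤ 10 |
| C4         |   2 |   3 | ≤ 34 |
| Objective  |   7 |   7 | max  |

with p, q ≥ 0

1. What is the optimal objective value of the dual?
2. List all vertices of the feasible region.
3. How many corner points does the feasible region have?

1. 70 (by strong duality, equal to the primal optimum)
2. (0, 0), (10, 0), (0, 5)
3. 3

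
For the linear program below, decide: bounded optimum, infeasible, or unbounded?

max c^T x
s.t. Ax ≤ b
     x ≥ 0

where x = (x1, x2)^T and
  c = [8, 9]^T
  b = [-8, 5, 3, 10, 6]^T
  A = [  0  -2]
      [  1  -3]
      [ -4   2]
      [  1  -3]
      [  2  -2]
Feasible point: (2, 4) satisfies every constraint, so the LP is feasible.
Direction d = (1, 1): for each constraint row a, a·d ≤ 0 —
  (0)(1) + (-2)(1) = -2 ≤ 0
  (1)(1) + (-3)(1) = -2 ≤ 0
  (-4)(1) + (2)(1) = -2 ≤ 0
  (1)(1) + (-3)(1) = -2 ≤ 0
  (2)(1) + (-2)(1) = 0 ≤ 0
and d ≥ 0, so (2, 4) + t·d stays feasible for every t ≥ 0. Along this ray z = 8x1 + 9x2 changes by 17 per unit t, so z → +∞.

Unbounded — the objective can increase without bound over the feasible region.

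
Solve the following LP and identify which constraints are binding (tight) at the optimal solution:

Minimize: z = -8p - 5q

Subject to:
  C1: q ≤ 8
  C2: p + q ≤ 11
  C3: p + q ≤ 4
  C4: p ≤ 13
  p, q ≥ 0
Optimal: p = 4, q = 0
Slack at optimum:
  C1: slack = 8
  C2: slack = 7
  C3: slack = 0 (binding)
  C4: slack = 9
  p ≥ 0: p = 4
  q ≥ 0: q = 0 (binding)
Binding constraints: C3, q ≥ 0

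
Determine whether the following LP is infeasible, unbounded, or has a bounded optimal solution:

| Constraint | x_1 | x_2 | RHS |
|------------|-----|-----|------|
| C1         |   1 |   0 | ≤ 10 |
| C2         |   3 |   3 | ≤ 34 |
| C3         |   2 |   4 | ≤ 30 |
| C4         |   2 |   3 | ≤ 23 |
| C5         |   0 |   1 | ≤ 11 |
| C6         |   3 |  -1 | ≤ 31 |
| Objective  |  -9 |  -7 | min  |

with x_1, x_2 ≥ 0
The point (10, 1) satisfies every constraint, so the LP is feasible; the constraints give x_1 ≤ 10 and x_2 ≤ 11, which with x_1, x_2 ≥ 0 keep the feasible region inside a bounded box. A feasible, bounded LP attains a finite optimum at a vertex.

Evaluating z = -9x_1 - 7x_2 at each vertex:
  (0, 0): z = 0
  (10, 0): z = -90
  (10, 1): z = -97
  (1, 7): z = -58
  (0, 7.5): z = -52.5

Bounded optimum: z* = -97 at (10, 1).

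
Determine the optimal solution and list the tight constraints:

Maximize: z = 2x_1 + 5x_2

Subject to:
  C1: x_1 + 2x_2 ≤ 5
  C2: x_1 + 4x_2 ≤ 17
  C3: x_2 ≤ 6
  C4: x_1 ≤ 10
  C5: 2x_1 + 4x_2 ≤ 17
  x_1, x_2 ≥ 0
Optimal: x_1 = 0, x_2 = 2.5
Slack at optimum:
  C1: slack = 0 (binding)
  C2: slack = 7
  C3: slack = 3.5
  C4: slack = 10
  C5: slack = 7
  x_1 ≥ 0: x_1 = 0 (binding)
  x_2 ≥ 0: x_2 = 2.5
Binding constraints: C1, x_1 ≥ 0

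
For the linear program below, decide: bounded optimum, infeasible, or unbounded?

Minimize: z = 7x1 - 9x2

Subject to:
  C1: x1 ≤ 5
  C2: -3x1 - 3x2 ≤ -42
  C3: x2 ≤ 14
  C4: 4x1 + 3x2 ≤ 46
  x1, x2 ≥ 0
The point (0, 14) satisfies every constraint, so the LP is feasible; the constraints give x1 ≤ 5 and x2 ≤ 14, which with x1, x2 ≥ 0 keep the feasible region inside a bounded box. A feasible, bounded LP attains a finite optimum at a vertex.

Evaluating z = 7x1 - 9x2 at each vertex:
  (4, 10): z = -62
  (1, 14): z = -119
  (0, 14): z = -126

Feasible with finite optimum z* = -126 at (0, 14).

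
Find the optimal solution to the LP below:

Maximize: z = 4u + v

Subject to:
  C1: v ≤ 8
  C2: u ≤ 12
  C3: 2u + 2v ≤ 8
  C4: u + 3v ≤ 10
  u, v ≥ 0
u = 4, v = 0, z = 16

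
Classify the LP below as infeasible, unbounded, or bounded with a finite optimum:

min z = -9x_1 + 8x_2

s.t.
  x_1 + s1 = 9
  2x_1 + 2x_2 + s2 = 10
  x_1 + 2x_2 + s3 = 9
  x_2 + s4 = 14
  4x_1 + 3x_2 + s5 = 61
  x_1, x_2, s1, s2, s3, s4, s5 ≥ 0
The point (5, 0) satisfies every constraint, so the LP is feasible; the constraints give x_1 ≤ 9 and x_2 ≤ 14, which with x_1, x_2 ≥ 0 keep the feasible region inside a bounded box. A feasible, bounded LP attains a finite optimum at a vertex.

Feasible with finite optimum z* = -45 at (5, 0).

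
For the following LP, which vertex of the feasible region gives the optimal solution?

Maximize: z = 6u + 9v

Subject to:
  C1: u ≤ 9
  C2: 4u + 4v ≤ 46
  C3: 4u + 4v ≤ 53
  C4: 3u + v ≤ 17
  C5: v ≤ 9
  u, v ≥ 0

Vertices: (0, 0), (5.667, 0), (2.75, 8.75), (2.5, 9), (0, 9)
Evaluating z = 6u + 9v at each vertex:
  (0, 0): z = 0
  (5.667, 0): z = 34
  (2.75, 8.75): z = 95.25
  (2.5, 9): z = 96
  (0, 9): z = 81

The largest value is z = 96, attained at (2.5, 9).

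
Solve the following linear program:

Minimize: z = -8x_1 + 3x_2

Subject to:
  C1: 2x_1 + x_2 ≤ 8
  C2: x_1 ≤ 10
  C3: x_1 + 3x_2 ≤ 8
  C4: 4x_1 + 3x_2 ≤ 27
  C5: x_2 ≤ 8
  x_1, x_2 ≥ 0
Each vertex is the intersection of two constraint boundaries that also satisfies all remaining constraints:
  x_1 = 0 and x_2 = 0 → (0, 0)
  2x_1 + x_2 = 8 and x_2 = 0 → (4, 0)
  2x_1 + x_2 = 8 and x_1 + 3x_2 = 8 → (3.2, 1.6)
  x_1 + 3x_2 = 8 and x_1 = 0 → (0, 2.667)

Evaluating z = -8x_1 + 3x_2 at each vertex:
  (0, 0): z = 0
  (4, 0): z = -32
  (3.2, 1.6): z = -20.8
  (0, 2.667): z = 8

The minimum is at (4, 0) with z = -32.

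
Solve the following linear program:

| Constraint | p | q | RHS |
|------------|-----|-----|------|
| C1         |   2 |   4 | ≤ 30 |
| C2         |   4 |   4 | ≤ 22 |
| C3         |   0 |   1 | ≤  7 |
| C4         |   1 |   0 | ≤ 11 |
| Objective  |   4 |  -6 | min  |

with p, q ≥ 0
p = 0, q = 5.5, z = -33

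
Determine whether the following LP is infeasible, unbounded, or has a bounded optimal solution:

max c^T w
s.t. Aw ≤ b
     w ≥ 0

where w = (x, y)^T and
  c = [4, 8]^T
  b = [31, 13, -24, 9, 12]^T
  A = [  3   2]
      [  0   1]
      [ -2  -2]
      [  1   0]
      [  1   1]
The point (0, 12) satisfies every constraint, so the LP is feasible; the constraints give x ≤ 9 and y ≤ 13, which with x, y ≥ 0 keep the feasible region inside a bounded box. A feasible, bounded LP attains a finite optimum at a vertex.

The LP has an optimal solution: (0, 12) with z = 96.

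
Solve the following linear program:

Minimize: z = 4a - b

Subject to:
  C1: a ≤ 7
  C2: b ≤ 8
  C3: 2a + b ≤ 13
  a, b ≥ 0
a = 0, b = 8, z = -8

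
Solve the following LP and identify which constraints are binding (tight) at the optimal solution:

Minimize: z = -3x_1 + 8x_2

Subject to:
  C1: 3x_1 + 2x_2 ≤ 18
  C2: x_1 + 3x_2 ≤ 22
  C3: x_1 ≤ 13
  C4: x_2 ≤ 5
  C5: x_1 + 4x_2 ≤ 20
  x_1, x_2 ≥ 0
Optimal: x_1 = 6, x_2 = 0
Binding: C1, x_2 ≥ 0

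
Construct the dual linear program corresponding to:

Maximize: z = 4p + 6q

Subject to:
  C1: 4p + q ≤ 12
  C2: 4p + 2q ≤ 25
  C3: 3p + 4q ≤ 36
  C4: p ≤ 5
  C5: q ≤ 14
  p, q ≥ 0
Minimize: z = 12y1 + 25y2 + 36y3 + 5y4 + 14y5

Subject to:
  C1: -4y1 - 4y2 - 3y3 - y4 ≤ -4
  C2: -y1 - 2y2 - 4y3 - y5 ≤ -6
  y1, y2, y3, y4, y5 ≥ 0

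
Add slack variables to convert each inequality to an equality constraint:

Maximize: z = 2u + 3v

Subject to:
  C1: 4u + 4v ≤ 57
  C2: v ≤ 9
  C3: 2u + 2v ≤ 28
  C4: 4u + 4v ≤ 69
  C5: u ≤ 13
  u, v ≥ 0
max z = 2u + 3v

s.t.
  4u + 4v + s1 = 57
  v + s2 = 9
  2u + 2v + s3 = 28
  4u + 4v + s4 = 69
  u + s5 = 13
  u, v, s1, s2, s3, s4, s5 ≥ 0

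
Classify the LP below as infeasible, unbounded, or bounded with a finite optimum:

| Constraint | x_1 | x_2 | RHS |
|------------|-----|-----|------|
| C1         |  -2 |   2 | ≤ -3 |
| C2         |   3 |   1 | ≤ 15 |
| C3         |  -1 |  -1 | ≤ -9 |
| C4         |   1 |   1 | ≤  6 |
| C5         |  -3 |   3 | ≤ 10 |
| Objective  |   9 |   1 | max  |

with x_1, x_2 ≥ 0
C4 requires x_1 + x_2 ≤ 6, while C3 (-x_1 - x_2 ≤ -9) is equivalent to x_1 + x_2 ≥ 9. Together they would need 9 ≤ x_1 + x_2 ≤ 6, which is impossible since 9 > 6. No point satisfies all constraints.

Infeasible — the constraint set is empty.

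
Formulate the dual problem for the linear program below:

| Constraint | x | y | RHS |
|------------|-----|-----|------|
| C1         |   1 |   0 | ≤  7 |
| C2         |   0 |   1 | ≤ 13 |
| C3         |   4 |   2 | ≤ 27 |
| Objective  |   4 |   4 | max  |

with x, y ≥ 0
Minimize: z = 7y1 + 13y2 + 27y3

Subject to:
  C1: -y1 - 4y3 ≤ -4
  C2: -y2 - 2y3 ≤ -4
  y1, y2, y3 ≥ 0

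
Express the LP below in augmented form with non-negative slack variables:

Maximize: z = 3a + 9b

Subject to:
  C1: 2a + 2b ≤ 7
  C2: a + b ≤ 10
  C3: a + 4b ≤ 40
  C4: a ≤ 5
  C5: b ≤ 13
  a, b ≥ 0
max z = 3a + 9b

s.t.
  2a + 2b + s1 = 7
  a + b + s2 = 10
  a + 4b + s3 = 40
  a + s4 = 5
  b + s5 = 13
  a, b, s1, s2, s3, s4, s5 ≥ 0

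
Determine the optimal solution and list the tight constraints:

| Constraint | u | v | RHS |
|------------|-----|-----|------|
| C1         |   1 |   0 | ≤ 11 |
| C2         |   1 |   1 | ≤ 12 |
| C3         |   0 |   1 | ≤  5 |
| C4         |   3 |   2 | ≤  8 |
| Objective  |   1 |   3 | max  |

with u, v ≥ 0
Optimal: u = 0, v = 4
Binding: C4, u ≥ 0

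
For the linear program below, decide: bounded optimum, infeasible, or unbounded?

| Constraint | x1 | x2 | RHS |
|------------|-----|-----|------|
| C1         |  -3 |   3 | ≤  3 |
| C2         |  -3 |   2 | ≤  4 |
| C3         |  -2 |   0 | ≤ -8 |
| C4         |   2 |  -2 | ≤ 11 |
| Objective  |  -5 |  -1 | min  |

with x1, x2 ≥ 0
Feasible point: (4, 0) satisfies every constraint, so the LP is feasible.
Direction d = (1, 1): for each constraint row a, a·d ≤ 0 —
  (-3)(1) + (3)(1) = 0 ≤ 0
  (-3)(1) + (2)(1) = -1 ≤ 0
  (-2)(1) + (0)(1) = -2 ≤ 0
  (2)(1) + (-2)(1) = 0 ≤ 0
and d ≥ 0, so (4, 0) + t·d stays feasible for every t ≥ 0. Along this ray z = -5x1 - x2 changes by -6 per unit t, so z → −∞.

Unbounded: there is a feasible ray along which z → −∞.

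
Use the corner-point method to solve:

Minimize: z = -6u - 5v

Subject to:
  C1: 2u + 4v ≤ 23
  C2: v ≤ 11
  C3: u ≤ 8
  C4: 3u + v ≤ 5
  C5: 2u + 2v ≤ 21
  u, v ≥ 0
Each vertex is the intersection of two constraint boundaries that also satisfies all remaining constraints:
  u = 0 and v = 0 → (0, 0)
  3u + v = 5 and v = 0 → (1.667, 0)
  3u + v = 5 and u = 0 → (0, 5)

Evaluating z = -6u - 5v at each vertex:
  (0, 0): z = 0
  (1.667, 0): z = -10
  (0, 5): z = -25

The minimum is at (0, 5) with z = -25.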